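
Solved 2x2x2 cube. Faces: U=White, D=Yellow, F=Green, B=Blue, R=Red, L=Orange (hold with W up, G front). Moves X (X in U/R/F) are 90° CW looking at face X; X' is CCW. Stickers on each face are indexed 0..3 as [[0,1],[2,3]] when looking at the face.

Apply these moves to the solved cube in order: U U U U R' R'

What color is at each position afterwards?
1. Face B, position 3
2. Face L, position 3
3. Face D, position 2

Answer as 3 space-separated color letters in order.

Answer: B O Y

Derivation:
After move 1 (U): U=WWWW F=RRGG R=BBRR B=OOBB L=GGOO
After move 2 (U): U=WWWW F=BBGG R=OORR B=GGBB L=RROO
After move 3 (U): U=WWWW F=OOGG R=GGRR B=RRBB L=BBOO
After move 4 (U): U=WWWW F=GGGG R=RRRR B=BBBB L=OOOO
After move 5 (R'): R=RRRR U=WBWB F=GWGW D=YGYG B=YBYB
After move 6 (R'): R=RRRR U=WYWY F=GBGB D=YWYW B=GBGB
Query 1: B[3] = B
Query 2: L[3] = O
Query 3: D[2] = Y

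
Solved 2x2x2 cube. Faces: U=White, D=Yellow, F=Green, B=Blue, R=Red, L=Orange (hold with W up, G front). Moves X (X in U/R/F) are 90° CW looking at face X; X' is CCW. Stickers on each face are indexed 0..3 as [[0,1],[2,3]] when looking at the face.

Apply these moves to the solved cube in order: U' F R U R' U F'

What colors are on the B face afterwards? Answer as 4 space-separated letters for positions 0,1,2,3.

After move 1 (U'): U=WWWW F=OOGG R=GGRR B=RRBB L=BBOO
After move 2 (F): F=GOGO U=WWOB R=WGWR D=RGYY L=BYOY
After move 3 (R): R=WWRG U=WOOO F=GGGY D=RBYR B=BRWB
After move 4 (U): U=OWOO F=WWGY R=BRRG B=BYWB L=GGOY
After move 5 (R'): R=RGBR U=OWOB F=WWGO D=RWYY B=RYBB
After move 6 (U): U=OOBW F=RGGO R=RYBR B=GGBB L=WWOY
After move 7 (F'): F=GORG U=OORB R=WYRR D=WYYY L=WWOB
Query: B face = GGBB

Answer: G G B B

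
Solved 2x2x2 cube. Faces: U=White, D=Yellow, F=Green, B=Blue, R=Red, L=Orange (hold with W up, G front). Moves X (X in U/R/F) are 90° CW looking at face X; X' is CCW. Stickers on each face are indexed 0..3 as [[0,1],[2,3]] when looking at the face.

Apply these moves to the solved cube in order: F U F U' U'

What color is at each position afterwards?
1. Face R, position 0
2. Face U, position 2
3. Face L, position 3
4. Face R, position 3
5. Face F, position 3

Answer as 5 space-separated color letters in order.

After move 1 (F): F=GGGG U=WWOO R=WRWR D=RRYY L=OYOY
After move 2 (U): U=OWOW F=WRGG R=BBWR B=OYBB L=GGOY
After move 3 (F): F=GWGR U=OWYG R=OBWR D=WBYY L=GROR
After move 4 (U'): U=WGOY F=GRGR R=GWWR B=OBBB L=OYOR
After move 5 (U'): U=GYWO F=OYGR R=GRWR B=GWBB L=OBOR
Query 1: R[0] = G
Query 2: U[2] = W
Query 3: L[3] = R
Query 4: R[3] = R
Query 5: F[3] = R

Answer: G W R R R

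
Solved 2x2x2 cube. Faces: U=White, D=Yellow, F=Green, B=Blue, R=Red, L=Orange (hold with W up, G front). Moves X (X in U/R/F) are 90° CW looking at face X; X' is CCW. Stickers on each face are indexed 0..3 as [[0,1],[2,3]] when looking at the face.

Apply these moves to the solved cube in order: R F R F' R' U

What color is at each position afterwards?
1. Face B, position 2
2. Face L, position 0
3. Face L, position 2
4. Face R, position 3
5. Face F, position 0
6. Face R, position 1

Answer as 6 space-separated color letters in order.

After move 1 (R): R=RRRR U=WGWG F=GYGY D=YBYB B=WBWB
After move 2 (F): F=GGYY U=WGOO R=WRGR D=RRYB L=OYOB
After move 3 (R): R=GWRR U=WGOY F=GRYB D=RWYW B=OBGB
After move 4 (F'): F=RBGY U=WGGR R=WWRR D=YBYW L=OYOO
After move 5 (R'): R=WRWR U=WGGO F=RGGR D=YBYY B=WBBB
After move 6 (U): U=GWOG F=WRGR R=WBWR B=OYBB L=RGOO
Query 1: B[2] = B
Query 2: L[0] = R
Query 3: L[2] = O
Query 4: R[3] = R
Query 5: F[0] = W
Query 6: R[1] = B

Answer: B R O R W B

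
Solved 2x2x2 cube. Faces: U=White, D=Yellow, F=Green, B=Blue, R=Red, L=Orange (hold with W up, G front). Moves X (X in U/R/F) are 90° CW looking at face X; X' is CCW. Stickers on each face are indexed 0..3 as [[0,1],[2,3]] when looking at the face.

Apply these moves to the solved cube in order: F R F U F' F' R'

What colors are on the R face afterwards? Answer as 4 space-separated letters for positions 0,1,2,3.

Answer: B R B G

Derivation:
After move 1 (F): F=GGGG U=WWOO R=WRWR D=RRYY L=OYOY
After move 2 (R): R=WWRR U=WGOG F=GRGY D=RBYB B=OBWB
After move 3 (F): F=GGYR U=WGYY R=OWGR D=RWYB L=OROB
After move 4 (U): U=YWYG F=OWYR R=OBGR B=ORWB L=GGOB
After move 5 (F'): F=WROY U=YWOG R=WBRR D=GBYB L=GGOY
After move 6 (F'): F=RYWO U=YWWR R=BBGR D=GYYB L=GGOO
After move 7 (R'): R=BRBG U=YWWO F=RWWR D=GYYO B=BRYB
Query: R face = BRBG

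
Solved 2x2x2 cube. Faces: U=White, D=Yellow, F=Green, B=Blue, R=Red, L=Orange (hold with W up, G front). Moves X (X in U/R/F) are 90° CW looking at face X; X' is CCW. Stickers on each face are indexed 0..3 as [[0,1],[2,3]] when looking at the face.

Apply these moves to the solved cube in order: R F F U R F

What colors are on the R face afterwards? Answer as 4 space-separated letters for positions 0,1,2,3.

Answer: Y W G B

Derivation:
After move 1 (R): R=RRRR U=WGWG F=GYGY D=YBYB B=WBWB
After move 2 (F): F=GGYY U=WGOO R=WRGR D=RRYB L=OYOB
After move 3 (F): F=YGYG U=WGBY R=OROR D=GWYB L=OROR
After move 4 (U): U=BWYG F=ORYG R=WBOR B=ORWB L=YGOR
After move 5 (R): R=OWRB U=BRYG F=OWYB D=GWYO B=GRWB
After move 6 (F): F=YOBW U=BRRG R=YWGB D=ROYO L=YGOW
Query: R face = YWGB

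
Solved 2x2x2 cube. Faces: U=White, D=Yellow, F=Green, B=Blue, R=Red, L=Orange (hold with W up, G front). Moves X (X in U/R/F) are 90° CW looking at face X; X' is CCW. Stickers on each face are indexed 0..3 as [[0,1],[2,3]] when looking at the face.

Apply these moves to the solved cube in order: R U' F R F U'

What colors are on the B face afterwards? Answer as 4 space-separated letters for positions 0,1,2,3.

Answer: O W G B

Derivation:
After move 1 (R): R=RRRR U=WGWG F=GYGY D=YBYB B=WBWB
After move 2 (U'): U=GGWW F=OOGY R=GYRR B=RRWB L=WBOO
After move 3 (F): F=GOYO U=GGOB R=WYWR D=RGYB L=WYOB
After move 4 (R): R=WWRY U=GOOO F=GGYB D=RWYR B=BRGB
After move 5 (F): F=YGBG U=GOBY R=OWOY D=RWYR L=WROW
After move 6 (U'): U=OYGB F=WRBG R=YGOY B=OWGB L=BROW
Query: B face = OWGB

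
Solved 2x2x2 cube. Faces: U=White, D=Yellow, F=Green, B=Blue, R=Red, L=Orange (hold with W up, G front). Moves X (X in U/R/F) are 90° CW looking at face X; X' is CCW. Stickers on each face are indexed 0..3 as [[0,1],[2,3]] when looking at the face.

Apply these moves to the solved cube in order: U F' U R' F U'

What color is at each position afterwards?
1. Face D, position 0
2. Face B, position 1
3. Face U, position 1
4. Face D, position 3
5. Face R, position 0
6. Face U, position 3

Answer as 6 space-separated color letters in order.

After move 1 (U): U=WWWW F=RRGG R=BBRR B=OOBB L=GGOO
After move 2 (F'): F=RGRG U=WWBR R=YBYR D=GOYY L=GWOW
After move 3 (U): U=BWRW F=YBRG R=OOYR B=GWBB L=RGOW
After move 4 (R'): R=OROY U=BBRG F=YWRW D=GBYG B=YWOB
After move 5 (F): F=RYWW U=BBWG R=RRGY D=OOYG L=RGOB
After move 6 (U'): U=BGBW F=RGWW R=RYGY B=RROB L=YWOB
Query 1: D[0] = O
Query 2: B[1] = R
Query 3: U[1] = G
Query 4: D[3] = G
Query 5: R[0] = R
Query 6: U[3] = W

Answer: O R G G R W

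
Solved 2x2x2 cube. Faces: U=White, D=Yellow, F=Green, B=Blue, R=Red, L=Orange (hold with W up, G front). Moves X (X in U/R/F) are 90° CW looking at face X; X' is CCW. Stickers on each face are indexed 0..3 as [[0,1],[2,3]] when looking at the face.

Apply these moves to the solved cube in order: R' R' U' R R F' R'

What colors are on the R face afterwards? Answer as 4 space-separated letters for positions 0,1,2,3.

After move 1 (R'): R=RRRR U=WBWB F=GWGW D=YGYG B=YBYB
After move 2 (R'): R=RRRR U=WYWY F=GBGB D=YWYW B=GBGB
After move 3 (U'): U=YYWW F=OOGB R=GBRR B=RRGB L=GBOO
After move 4 (R): R=RGRB U=YOWB F=OWGW D=YGYR B=WRYB
After move 5 (R): R=RRBG U=YWWW F=OGGR D=YYYW B=BROB
After move 6 (F'): F=GROG U=YWRB R=YRYG D=BOYW L=GWOW
After move 7 (R'): R=RGYY U=YORB F=GWOB D=BRYG B=WROB
Query: R face = RGYY

Answer: R G Y Y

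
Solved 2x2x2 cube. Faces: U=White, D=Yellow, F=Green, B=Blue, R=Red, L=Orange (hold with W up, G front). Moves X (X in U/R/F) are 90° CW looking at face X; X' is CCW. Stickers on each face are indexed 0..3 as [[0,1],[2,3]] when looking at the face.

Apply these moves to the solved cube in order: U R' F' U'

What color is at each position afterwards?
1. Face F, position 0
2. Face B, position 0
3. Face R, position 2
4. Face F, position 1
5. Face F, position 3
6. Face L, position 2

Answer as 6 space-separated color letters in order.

Answer: G R Y O G O

Derivation:
After move 1 (U): U=WWWW F=RRGG R=BBRR B=OOBB L=GGOO
After move 2 (R'): R=BRBR U=WBWO F=RWGW D=YRYG B=YOYB
After move 3 (F'): F=WWRG U=WBBB R=RRYR D=GOYG L=GOOW
After move 4 (U'): U=BBWB F=GORG R=WWYR B=RRYB L=YOOW
Query 1: F[0] = G
Query 2: B[0] = R
Query 3: R[2] = Y
Query 4: F[1] = O
Query 5: F[3] = G
Query 6: L[2] = O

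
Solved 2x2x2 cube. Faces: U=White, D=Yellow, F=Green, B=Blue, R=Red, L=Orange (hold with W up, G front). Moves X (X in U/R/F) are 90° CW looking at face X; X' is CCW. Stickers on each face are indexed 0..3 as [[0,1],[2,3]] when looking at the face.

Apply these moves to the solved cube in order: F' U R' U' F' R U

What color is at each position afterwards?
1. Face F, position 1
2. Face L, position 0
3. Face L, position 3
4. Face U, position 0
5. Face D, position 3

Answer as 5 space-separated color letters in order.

Answer: R G R Y B

Derivation:
After move 1 (F'): F=GGGG U=WWRR R=YRYR D=OOYY L=OWOW
After move 2 (U): U=RWRW F=YRGG R=BBYR B=OWBB L=GGOW
After move 3 (R'): R=BRBY U=RBRO F=YWGW D=ORYG B=YWOB
After move 4 (U'): U=BORR F=GGGW R=YWBY B=BROB L=YWOW
After move 5 (F'): F=GWGG U=BOYB R=RWOY D=WWYG L=YROR
After move 6 (R): R=ORYW U=BWYG F=GWGG D=WOYB B=BROB
After move 7 (U): U=YBGW F=ORGG R=BRYW B=YROB L=GWOR
Query 1: F[1] = R
Query 2: L[0] = G
Query 3: L[3] = R
Query 4: U[0] = Y
Query 5: D[3] = B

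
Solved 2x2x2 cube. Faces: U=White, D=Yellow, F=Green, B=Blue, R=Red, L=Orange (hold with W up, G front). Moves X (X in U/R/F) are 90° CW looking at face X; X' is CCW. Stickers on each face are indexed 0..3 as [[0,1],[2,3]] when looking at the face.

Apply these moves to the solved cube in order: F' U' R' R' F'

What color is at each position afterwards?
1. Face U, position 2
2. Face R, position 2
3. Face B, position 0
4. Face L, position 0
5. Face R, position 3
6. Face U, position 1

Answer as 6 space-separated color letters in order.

Answer: R O G B G O

Derivation:
After move 1 (F'): F=GGGG U=WWRR R=YRYR D=OOYY L=OWOW
After move 2 (U'): U=WRWR F=OWGG R=GGYR B=YRBB L=BBOW
After move 3 (R'): R=GRGY U=WBWY F=ORGR D=OWYG B=YROB
After move 4 (R'): R=RYGG U=WOWY F=OBGY D=ORYR B=GRWB
After move 5 (F'): F=BYOG U=WORG R=RYOG D=BWYR L=BYOW
Query 1: U[2] = R
Query 2: R[2] = O
Query 3: B[0] = G
Query 4: L[0] = B
Query 5: R[3] = G
Query 6: U[1] = O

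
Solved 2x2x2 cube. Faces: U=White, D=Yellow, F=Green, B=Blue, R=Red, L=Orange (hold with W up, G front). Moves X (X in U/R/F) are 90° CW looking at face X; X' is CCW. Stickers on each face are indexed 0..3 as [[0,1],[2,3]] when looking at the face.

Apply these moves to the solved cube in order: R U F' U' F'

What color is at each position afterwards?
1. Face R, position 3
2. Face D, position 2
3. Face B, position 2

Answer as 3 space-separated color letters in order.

Answer: R Y W

Derivation:
After move 1 (R): R=RRRR U=WGWG F=GYGY D=YBYB B=WBWB
After move 2 (U): U=WWGG F=RRGY R=WBRR B=OOWB L=GYOO
After move 3 (F'): F=RYRG U=WWWR R=BBYR D=YOYB L=GGOG
After move 4 (U'): U=WRWW F=GGRG R=RYYR B=BBWB L=OOOG
After move 5 (F'): F=GGGR U=WRRY R=OYYR D=OGYB L=OWOW
Query 1: R[3] = R
Query 2: D[2] = Y
Query 3: B[2] = W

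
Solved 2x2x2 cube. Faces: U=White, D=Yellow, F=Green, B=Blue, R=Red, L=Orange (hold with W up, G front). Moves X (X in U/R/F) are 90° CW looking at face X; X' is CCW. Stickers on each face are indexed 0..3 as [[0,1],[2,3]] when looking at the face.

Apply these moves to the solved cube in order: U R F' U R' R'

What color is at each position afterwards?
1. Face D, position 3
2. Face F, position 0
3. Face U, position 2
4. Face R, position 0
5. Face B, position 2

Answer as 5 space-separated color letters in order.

Answer: R B R B B

Derivation:
After move 1 (U): U=WWWW F=RRGG R=BBRR B=OOBB L=GGOO
After move 2 (R): R=RBRB U=WRWG F=RYGY D=YBYO B=WOWB
After move 3 (F'): F=YYRG U=WRRR R=BBYB D=GOYO L=GGOW
After move 4 (U): U=RWRR F=BBRG R=WOYB B=GGWB L=YYOW
After move 5 (R'): R=OBWY U=RWRG F=BWRR D=GBYG B=OGOB
After move 6 (R'): R=BYOW U=RORO F=BWRG D=GWYR B=GGBB
Query 1: D[3] = R
Query 2: F[0] = B
Query 3: U[2] = R
Query 4: R[0] = B
Query 5: B[2] = B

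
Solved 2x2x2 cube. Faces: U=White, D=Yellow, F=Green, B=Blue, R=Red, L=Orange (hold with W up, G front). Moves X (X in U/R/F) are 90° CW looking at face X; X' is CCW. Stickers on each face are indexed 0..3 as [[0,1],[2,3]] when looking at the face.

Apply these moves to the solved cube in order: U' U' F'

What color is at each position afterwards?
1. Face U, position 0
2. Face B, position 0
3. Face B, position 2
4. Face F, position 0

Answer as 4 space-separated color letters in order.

Answer: W G B B

Derivation:
After move 1 (U'): U=WWWW F=OOGG R=GGRR B=RRBB L=BBOO
After move 2 (U'): U=WWWW F=BBGG R=OORR B=GGBB L=RROO
After move 3 (F'): F=BGBG U=WWOR R=YOYR D=ROYY L=RWOW
Query 1: U[0] = W
Query 2: B[0] = G
Query 3: B[2] = B
Query 4: F[0] = B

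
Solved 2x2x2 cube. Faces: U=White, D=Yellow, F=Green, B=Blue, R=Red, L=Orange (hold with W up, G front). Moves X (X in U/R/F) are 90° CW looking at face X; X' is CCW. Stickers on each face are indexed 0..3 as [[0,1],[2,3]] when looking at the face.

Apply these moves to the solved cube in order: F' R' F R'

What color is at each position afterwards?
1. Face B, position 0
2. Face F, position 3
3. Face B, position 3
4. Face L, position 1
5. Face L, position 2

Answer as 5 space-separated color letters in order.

Answer: G W B O O

Derivation:
After move 1 (F'): F=GGGG U=WWRR R=YRYR D=OOYY L=OWOW
After move 2 (R'): R=RRYY U=WBRB F=GWGR D=OGYG B=YBOB
After move 3 (F): F=GGRW U=WBWW R=RRBY D=YRYG L=OOOG
After move 4 (R'): R=RYRB U=WOWY F=GBRW D=YGYW B=GBRB
Query 1: B[0] = G
Query 2: F[3] = W
Query 3: B[3] = B
Query 4: L[1] = O
Query 5: L[2] = O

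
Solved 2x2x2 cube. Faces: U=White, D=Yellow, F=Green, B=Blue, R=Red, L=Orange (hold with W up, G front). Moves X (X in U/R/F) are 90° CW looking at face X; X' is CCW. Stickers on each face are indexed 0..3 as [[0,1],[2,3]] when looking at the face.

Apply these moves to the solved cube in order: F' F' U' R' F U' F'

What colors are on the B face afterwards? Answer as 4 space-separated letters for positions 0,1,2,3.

Answer: W R W B

Derivation:
After move 1 (F'): F=GGGG U=WWRR R=YRYR D=OOYY L=OWOW
After move 2 (F'): F=GGGG U=WWYY R=OROR D=WWYY L=OROR
After move 3 (U'): U=WYWY F=ORGG R=GGOR B=ORBB L=BBOR
After move 4 (R'): R=GRGO U=WBWO F=OYGY D=WRYG B=YRWB
After move 5 (F): F=GOYY U=WBRB R=WROO D=GGYG L=BWOR
After move 6 (U'): U=BBWR F=BWYY R=GOOO B=WRWB L=YROR
After move 7 (F'): F=WYBY U=BBGO R=GOGO D=RRYG L=YROW
Query: B face = WRWB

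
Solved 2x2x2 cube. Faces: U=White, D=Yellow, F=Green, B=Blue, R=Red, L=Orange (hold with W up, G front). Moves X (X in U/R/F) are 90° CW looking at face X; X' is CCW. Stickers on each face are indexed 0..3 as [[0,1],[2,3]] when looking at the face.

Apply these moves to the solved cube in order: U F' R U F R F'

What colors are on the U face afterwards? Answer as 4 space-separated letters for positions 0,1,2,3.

After move 1 (U): U=WWWW F=RRGG R=BBRR B=OOBB L=GGOO
After move 2 (F'): F=RGRG U=WWBR R=YBYR D=GOYY L=GWOW
After move 3 (R): R=YYRB U=WGBG F=RORY D=GBYO B=ROWB
After move 4 (U): U=BWGG F=YYRY R=RORB B=GWWB L=ROOW
After move 5 (F): F=RYYY U=BWWO R=GOGB D=RRYO L=RGOB
After move 6 (R): R=GGBO U=BYWY F=RRYO D=RWYG B=OWWB
After move 7 (F'): F=RORY U=BYGB R=WGRO D=GBYG L=RYOW
Query: U face = BYGB

Answer: B Y G B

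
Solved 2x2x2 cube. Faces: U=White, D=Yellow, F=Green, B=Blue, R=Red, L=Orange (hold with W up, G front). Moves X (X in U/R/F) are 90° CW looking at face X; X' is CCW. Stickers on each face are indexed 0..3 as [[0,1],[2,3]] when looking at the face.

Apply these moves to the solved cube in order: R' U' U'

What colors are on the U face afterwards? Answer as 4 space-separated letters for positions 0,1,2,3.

Answer: B W B W

Derivation:
After move 1 (R'): R=RRRR U=WBWB F=GWGW D=YGYG B=YBYB
After move 2 (U'): U=BBWW F=OOGW R=GWRR B=RRYB L=YBOO
After move 3 (U'): U=BWBW F=YBGW R=OORR B=GWYB L=RROO
Query: U face = BWBW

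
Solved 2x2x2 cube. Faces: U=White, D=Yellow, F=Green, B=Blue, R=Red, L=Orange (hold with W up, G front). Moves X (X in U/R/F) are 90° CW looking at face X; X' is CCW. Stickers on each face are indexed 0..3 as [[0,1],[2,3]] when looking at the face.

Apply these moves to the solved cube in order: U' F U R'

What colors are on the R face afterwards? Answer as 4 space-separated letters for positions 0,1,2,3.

Answer: R R R W

Derivation:
After move 1 (U'): U=WWWW F=OOGG R=GGRR B=RRBB L=BBOO
After move 2 (F): F=GOGO U=WWOB R=WGWR D=RGYY L=BYOY
After move 3 (U): U=OWBW F=WGGO R=RRWR B=BYBB L=GOOY
After move 4 (R'): R=RRRW U=OBBB F=WWGW D=RGYO B=YYGB
Query: R face = RRRW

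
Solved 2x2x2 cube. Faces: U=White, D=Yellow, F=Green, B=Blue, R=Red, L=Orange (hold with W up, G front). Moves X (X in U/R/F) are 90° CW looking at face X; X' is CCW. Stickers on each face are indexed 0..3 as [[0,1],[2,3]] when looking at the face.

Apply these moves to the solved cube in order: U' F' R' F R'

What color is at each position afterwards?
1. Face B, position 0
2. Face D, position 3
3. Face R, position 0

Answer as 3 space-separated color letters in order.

After move 1 (U'): U=WWWW F=OOGG R=GGRR B=RRBB L=BBOO
After move 2 (F'): F=OGOG U=WWGR R=YGYR D=BOYY L=BWOW
After move 3 (R'): R=GRYY U=WBGR F=OWOR D=BGYG B=YROB
After move 4 (F): F=OORW U=WBWW R=GRRY D=YGYG L=BBOG
After move 5 (R'): R=RYGR U=WOWY F=OBRW D=YOYW B=GRGB
Query 1: B[0] = G
Query 2: D[3] = W
Query 3: R[0] = R

Answer: G W R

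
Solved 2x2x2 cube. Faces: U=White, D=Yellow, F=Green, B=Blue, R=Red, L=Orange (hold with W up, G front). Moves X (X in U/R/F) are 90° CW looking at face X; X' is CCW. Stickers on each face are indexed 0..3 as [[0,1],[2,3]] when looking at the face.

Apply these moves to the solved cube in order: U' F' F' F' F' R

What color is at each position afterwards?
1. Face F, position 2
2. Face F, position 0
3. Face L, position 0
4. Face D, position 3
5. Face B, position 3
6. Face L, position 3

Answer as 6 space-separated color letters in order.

Answer: G O B R B O

Derivation:
After move 1 (U'): U=WWWW F=OOGG R=GGRR B=RRBB L=BBOO
After move 2 (F'): F=OGOG U=WWGR R=YGYR D=BOYY L=BWOW
After move 3 (F'): F=GGOO U=WWYY R=OGBR D=WWYY L=BROG
After move 4 (F'): F=GOGO U=WWOB R=WGWR D=RGYY L=BYOY
After move 5 (F'): F=OOGG U=WWWW R=GGRR D=YYYY L=BBOO
After move 6 (R): R=RGRG U=WOWG F=OYGY D=YBYR B=WRWB
Query 1: F[2] = G
Query 2: F[0] = O
Query 3: L[0] = B
Query 4: D[3] = R
Query 5: B[3] = B
Query 6: L[3] = O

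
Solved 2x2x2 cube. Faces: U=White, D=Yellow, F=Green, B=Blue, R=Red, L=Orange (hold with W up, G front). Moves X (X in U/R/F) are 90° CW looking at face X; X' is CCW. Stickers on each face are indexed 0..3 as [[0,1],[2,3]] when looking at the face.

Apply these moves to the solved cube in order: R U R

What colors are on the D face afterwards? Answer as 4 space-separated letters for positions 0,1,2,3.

Answer: Y W Y O

Derivation:
After move 1 (R): R=RRRR U=WGWG F=GYGY D=YBYB B=WBWB
After move 2 (U): U=WWGG F=RRGY R=WBRR B=OOWB L=GYOO
After move 3 (R): R=RWRB U=WRGY F=RBGB D=YWYO B=GOWB
Query: D face = YWYO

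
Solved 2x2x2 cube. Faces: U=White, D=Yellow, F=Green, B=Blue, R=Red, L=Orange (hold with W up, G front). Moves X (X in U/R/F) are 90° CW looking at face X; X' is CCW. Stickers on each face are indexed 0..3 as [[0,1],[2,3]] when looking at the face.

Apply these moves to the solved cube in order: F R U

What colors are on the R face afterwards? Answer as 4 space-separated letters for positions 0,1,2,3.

After move 1 (F): F=GGGG U=WWOO R=WRWR D=RRYY L=OYOY
After move 2 (R): R=WWRR U=WGOG F=GRGY D=RBYB B=OBWB
After move 3 (U): U=OWGG F=WWGY R=OBRR B=OYWB L=GROY
Query: R face = OBRR

Answer: O B R R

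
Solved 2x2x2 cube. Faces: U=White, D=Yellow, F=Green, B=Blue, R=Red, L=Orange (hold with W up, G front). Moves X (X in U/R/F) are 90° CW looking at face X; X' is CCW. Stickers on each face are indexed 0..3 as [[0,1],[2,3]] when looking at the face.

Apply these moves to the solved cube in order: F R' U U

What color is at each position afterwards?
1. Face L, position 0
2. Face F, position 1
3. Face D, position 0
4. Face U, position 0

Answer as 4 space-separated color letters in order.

After move 1 (F): F=GGGG U=WWOO R=WRWR D=RRYY L=OYOY
After move 2 (R'): R=RRWW U=WBOB F=GWGO D=RGYG B=YBRB
After move 3 (U): U=OWBB F=RRGO R=YBWW B=OYRB L=GWOY
After move 4 (U): U=BOBW F=YBGO R=OYWW B=GWRB L=RROY
Query 1: L[0] = R
Query 2: F[1] = B
Query 3: D[0] = R
Query 4: U[0] = B

Answer: R B R B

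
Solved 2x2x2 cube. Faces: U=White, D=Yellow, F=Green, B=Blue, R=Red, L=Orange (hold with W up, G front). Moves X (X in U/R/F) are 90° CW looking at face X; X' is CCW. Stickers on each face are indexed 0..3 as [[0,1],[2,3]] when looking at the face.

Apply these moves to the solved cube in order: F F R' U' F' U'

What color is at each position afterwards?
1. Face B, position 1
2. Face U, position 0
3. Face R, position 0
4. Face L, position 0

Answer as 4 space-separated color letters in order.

Answer: W B R R

Derivation:
After move 1 (F): F=GGGG U=WWOO R=WRWR D=RRYY L=OYOY
After move 2 (F): F=GGGG U=WWYY R=OROR D=WWYY L=OROR
After move 3 (R'): R=RROO U=WBYB F=GWGY D=WGYG B=YBWB
After move 4 (U'): U=BBWY F=ORGY R=GWOO B=RRWB L=YBOR
After move 5 (F'): F=RYOG U=BBGO R=GWWO D=BRYG L=YYOW
After move 6 (U'): U=BOBG F=YYOG R=RYWO B=GWWB L=RROW
Query 1: B[1] = W
Query 2: U[0] = B
Query 3: R[0] = R
Query 4: L[0] = R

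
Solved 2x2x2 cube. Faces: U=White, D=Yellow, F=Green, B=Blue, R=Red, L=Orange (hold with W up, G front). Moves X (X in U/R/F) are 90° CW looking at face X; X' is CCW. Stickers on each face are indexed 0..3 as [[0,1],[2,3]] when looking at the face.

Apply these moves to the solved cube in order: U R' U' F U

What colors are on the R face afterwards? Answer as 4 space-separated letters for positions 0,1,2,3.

Answer: B R W R

Derivation:
After move 1 (U): U=WWWW F=RRGG R=BBRR B=OOBB L=GGOO
After move 2 (R'): R=BRBR U=WBWO F=RWGW D=YRYG B=YOYB
After move 3 (U'): U=BOWW F=GGGW R=RWBR B=BRYB L=YOOO
After move 4 (F): F=GGWG U=BOOO R=WWWR D=BRYG L=YYOR
After move 5 (U): U=OBOO F=WWWG R=BRWR B=YYYB L=GGOR
Query: R face = BRWR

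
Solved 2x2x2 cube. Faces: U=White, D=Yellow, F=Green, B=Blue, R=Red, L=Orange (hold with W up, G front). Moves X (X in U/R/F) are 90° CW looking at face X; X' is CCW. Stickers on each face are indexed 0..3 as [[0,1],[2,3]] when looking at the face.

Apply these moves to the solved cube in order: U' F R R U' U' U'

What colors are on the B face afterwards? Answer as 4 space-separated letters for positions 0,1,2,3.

After move 1 (U'): U=WWWW F=OOGG R=GGRR B=RRBB L=BBOO
After move 2 (F): F=GOGO U=WWOB R=WGWR D=RGYY L=BYOY
After move 3 (R): R=WWRG U=WOOO F=GGGY D=RBYR B=BRWB
After move 4 (R): R=RWGW U=WGOY F=GBGR D=RWYB B=OROB
After move 5 (U'): U=GYWO F=BYGR R=GBGW B=RWOB L=OROY
After move 6 (U'): U=YOGW F=ORGR R=BYGW B=GBOB L=RWOY
After move 7 (U'): U=OWYG F=RWGR R=ORGW B=BYOB L=GBOY
Query: B face = BYOB

Answer: B Y O B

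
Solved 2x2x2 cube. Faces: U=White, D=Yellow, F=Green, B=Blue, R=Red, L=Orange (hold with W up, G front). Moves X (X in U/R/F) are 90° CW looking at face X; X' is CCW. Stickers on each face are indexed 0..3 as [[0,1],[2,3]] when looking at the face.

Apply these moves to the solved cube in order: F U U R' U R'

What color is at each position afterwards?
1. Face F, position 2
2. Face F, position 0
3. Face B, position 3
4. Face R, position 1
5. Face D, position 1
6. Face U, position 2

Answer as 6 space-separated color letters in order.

After move 1 (F): F=GGGG U=WWOO R=WRWR D=RRYY L=OYOY
After move 2 (U): U=OWOW F=WRGG R=BBWR B=OYBB L=GGOY
After move 3 (U): U=OOWW F=BBGG R=OYWR B=GGBB L=WROY
After move 4 (R'): R=YROW U=OBWG F=BOGW D=RBYG B=YGRB
After move 5 (U): U=WOGB F=YRGW R=YGOW B=WRRB L=BOOY
After move 6 (R'): R=GWYO U=WRGW F=YOGB D=RRYW B=GRBB
Query 1: F[2] = G
Query 2: F[0] = Y
Query 3: B[3] = B
Query 4: R[1] = W
Query 5: D[1] = R
Query 6: U[2] = G

Answer: G Y B W R G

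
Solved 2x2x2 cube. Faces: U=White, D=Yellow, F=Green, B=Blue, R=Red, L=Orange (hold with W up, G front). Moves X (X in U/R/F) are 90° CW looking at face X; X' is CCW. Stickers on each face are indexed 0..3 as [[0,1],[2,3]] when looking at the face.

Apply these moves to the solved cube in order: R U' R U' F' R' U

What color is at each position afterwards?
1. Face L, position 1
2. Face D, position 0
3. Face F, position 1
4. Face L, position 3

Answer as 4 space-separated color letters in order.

After move 1 (R): R=RRRR U=WGWG F=GYGY D=YBYB B=WBWB
After move 2 (U'): U=GGWW F=OOGY R=GYRR B=RRWB L=WBOO
After move 3 (R): R=RGRY U=GOWY F=OBGB D=YWYR B=WRGB
After move 4 (U'): U=OYGW F=WBGB R=OBRY B=RGGB L=WROO
After move 5 (F'): F=BBWG U=OYOR R=WBYY D=ROYR L=WWOG
After move 6 (R'): R=BYWY U=OGOR F=BYWR D=RBYG B=RGOB
After move 7 (U): U=OORG F=BYWR R=RGWY B=WWOB L=BYOG
Query 1: L[1] = Y
Query 2: D[0] = R
Query 3: F[1] = Y
Query 4: L[3] = G

Answer: Y R Y G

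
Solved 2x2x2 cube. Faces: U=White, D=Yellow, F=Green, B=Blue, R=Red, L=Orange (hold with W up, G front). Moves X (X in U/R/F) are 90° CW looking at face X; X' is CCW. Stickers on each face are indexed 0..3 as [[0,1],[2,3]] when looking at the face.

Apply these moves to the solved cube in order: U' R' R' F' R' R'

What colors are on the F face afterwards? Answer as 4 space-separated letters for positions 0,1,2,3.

After move 1 (U'): U=WWWW F=OOGG R=GGRR B=RRBB L=BBOO
After move 2 (R'): R=GRGR U=WBWR F=OWGW D=YOYG B=YRYB
After move 3 (R'): R=RRGG U=WYWY F=OBGR D=YWYW B=GROB
After move 4 (F'): F=BROG U=WYRG R=WRYG D=BOYW L=BYOW
After move 5 (R'): R=RGWY U=WORG F=BYOG D=BRYG B=WROB
After move 6 (R'): R=GYRW U=WORW F=BOOG D=BYYG B=GRRB
Query: F face = BOOG

Answer: B O O G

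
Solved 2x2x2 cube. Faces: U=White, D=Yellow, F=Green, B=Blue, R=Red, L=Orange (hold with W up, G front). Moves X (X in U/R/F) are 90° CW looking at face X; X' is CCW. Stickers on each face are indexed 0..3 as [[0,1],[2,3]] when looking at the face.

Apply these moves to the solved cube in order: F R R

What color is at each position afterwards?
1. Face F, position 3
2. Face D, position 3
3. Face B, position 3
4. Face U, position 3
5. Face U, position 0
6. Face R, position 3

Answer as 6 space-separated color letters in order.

Answer: B O B Y W W

Derivation:
After move 1 (F): F=GGGG U=WWOO R=WRWR D=RRYY L=OYOY
After move 2 (R): R=WWRR U=WGOG F=GRGY D=RBYB B=OBWB
After move 3 (R): R=RWRW U=WROY F=GBGB D=RWYO B=GBGB
Query 1: F[3] = B
Query 2: D[3] = O
Query 3: B[3] = B
Query 4: U[3] = Y
Query 5: U[0] = W
Query 6: R[3] = W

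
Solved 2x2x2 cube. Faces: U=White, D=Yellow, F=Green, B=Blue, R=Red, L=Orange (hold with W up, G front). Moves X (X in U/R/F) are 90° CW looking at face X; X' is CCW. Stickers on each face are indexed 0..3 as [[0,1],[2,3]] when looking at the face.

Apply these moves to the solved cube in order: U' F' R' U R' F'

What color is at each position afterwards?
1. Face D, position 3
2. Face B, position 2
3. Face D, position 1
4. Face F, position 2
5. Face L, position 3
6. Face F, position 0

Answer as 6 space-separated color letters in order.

Answer: R G W G R W

Derivation:
After move 1 (U'): U=WWWW F=OOGG R=GGRR B=RRBB L=BBOO
After move 2 (F'): F=OGOG U=WWGR R=YGYR D=BOYY L=BWOW
After move 3 (R'): R=GRYY U=WBGR F=OWOR D=BGYG B=YROB
After move 4 (U): U=GWRB F=GROR R=YRYY B=BWOB L=OWOW
After move 5 (R'): R=RYYY U=GORB F=GWOB D=BRYR B=GWGB
After move 6 (F'): F=WBGO U=GORY R=RYBY D=WWYR L=OBOR
Query 1: D[3] = R
Query 2: B[2] = G
Query 3: D[1] = W
Query 4: F[2] = G
Query 5: L[3] = R
Query 6: F[0] = W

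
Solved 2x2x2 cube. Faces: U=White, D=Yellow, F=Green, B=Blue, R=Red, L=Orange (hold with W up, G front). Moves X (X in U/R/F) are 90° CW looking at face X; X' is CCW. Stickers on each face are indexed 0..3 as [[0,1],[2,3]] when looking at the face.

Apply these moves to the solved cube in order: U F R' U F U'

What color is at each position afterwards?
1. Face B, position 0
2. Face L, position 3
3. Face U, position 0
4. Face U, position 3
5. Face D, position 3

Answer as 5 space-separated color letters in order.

Answer: O R W Y R

Derivation:
After move 1 (U): U=WWWW F=RRGG R=BBRR B=OOBB L=GGOO
After move 2 (F): F=GRGR U=WWOG R=WBWR D=RBYY L=GYOY
After move 3 (R'): R=BRWW U=WBOO F=GWGG D=RRYR B=YOBB
After move 4 (U): U=OWOB F=BRGG R=YOWW B=GYBB L=GWOY
After move 5 (F): F=GBGR U=OWYW R=OOBW D=WYYR L=GROR
After move 6 (U'): U=WWOY F=GRGR R=GBBW B=OOBB L=GYOR
Query 1: B[0] = O
Query 2: L[3] = R
Query 3: U[0] = W
Query 4: U[3] = Y
Query 5: D[3] = R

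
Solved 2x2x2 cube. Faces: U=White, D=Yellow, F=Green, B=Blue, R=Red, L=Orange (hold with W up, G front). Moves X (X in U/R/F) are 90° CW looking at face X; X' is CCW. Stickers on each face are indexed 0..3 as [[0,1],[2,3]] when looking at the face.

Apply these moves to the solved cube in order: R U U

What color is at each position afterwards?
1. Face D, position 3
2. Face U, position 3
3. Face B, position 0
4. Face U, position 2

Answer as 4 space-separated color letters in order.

Answer: B W G G

Derivation:
After move 1 (R): R=RRRR U=WGWG F=GYGY D=YBYB B=WBWB
After move 2 (U): U=WWGG F=RRGY R=WBRR B=OOWB L=GYOO
After move 3 (U): U=GWGW F=WBGY R=OORR B=GYWB L=RROO
Query 1: D[3] = B
Query 2: U[3] = W
Query 3: B[0] = G
Query 4: U[2] = G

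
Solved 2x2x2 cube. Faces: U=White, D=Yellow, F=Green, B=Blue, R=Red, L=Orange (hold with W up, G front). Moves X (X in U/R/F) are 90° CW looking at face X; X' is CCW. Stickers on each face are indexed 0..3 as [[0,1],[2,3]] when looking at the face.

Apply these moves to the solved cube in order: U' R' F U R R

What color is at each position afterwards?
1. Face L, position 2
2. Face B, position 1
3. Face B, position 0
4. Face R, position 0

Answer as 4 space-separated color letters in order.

After move 1 (U'): U=WWWW F=OOGG R=GGRR B=RRBB L=BBOO
After move 2 (R'): R=GRGR U=WBWR F=OWGW D=YOYG B=YRYB
After move 3 (F): F=GOWW U=WBOB R=WRRR D=GGYG L=BYOO
After move 4 (U): U=OWBB F=WRWW R=YRRR B=BYYB L=GOOO
After move 5 (R): R=RYRR U=ORBW F=WGWG D=GYYB B=BYWB
After move 6 (R): R=RRRY U=OGBG F=WYWB D=GWYB B=WYRB
Query 1: L[2] = O
Query 2: B[1] = Y
Query 3: B[0] = W
Query 4: R[0] = R

Answer: O Y W R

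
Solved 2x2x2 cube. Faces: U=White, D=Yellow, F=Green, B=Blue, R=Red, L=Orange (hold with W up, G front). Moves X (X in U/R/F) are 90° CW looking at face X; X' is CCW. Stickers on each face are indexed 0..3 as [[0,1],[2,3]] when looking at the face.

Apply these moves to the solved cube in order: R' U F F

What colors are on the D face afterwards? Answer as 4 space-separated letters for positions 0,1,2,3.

After move 1 (R'): R=RRRR U=WBWB F=GWGW D=YGYG B=YBYB
After move 2 (U): U=WWBB F=RRGW R=YBRR B=OOYB L=GWOO
After move 3 (F): F=GRWR U=WWOW R=BBBR D=RYYG L=GYOG
After move 4 (F): F=WGRR U=WWGY R=OBWR D=BBYG L=GROY
Query: D face = BBYG

Answer: B B Y G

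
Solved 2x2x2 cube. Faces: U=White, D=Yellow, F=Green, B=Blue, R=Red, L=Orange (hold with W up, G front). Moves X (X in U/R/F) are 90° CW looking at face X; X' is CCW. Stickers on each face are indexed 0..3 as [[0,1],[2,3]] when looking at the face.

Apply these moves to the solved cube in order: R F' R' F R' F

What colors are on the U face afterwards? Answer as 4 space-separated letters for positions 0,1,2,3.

Answer: W O Y O

Derivation:
After move 1 (R): R=RRRR U=WGWG F=GYGY D=YBYB B=WBWB
After move 2 (F'): F=YYGG U=WGRR R=BRYR D=OOYB L=OGOW
After move 3 (R'): R=RRBY U=WWRW F=YGGR D=OYYG B=BBOB
After move 4 (F): F=GYRG U=WWWG R=RRWY D=BRYG L=OOOY
After move 5 (R'): R=RYRW U=WOWB F=GWRG D=BYYG B=GBRB
After move 6 (F): F=RGGW U=WOYO R=WYBW D=RRYG L=OBOY
Query: U face = WOYO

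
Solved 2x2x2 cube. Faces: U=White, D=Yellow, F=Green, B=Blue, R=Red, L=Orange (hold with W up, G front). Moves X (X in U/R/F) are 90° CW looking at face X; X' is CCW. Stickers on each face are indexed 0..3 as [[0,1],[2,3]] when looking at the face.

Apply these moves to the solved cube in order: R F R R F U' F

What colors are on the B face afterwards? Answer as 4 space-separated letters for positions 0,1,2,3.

After move 1 (R): R=RRRR U=WGWG F=GYGY D=YBYB B=WBWB
After move 2 (F): F=GGYY U=WGOO R=WRGR D=RRYB L=OYOB
After move 3 (R): R=GWRR U=WGOY F=GRYB D=RWYW B=OBGB
After move 4 (R): R=RGRW U=WROB F=GWYW D=RGYO B=YBGB
After move 5 (F): F=YGWW U=WRBY R=OGBW D=RRYO L=OROG
After move 6 (U'): U=RYWB F=ORWW R=YGBW B=OGGB L=YBOG
After move 7 (F): F=WOWR U=RYGB R=WGBW D=BYYO L=YROR
Query: B face = OGGB

Answer: O G G B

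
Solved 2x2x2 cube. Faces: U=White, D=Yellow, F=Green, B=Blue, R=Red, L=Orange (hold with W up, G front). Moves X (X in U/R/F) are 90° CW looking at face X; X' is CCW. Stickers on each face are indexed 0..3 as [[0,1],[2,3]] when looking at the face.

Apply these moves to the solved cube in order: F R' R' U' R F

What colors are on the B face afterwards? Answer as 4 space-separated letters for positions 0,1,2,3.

After move 1 (F): F=GGGG U=WWOO R=WRWR D=RRYY L=OYOY
After move 2 (R'): R=RRWW U=WBOB F=GWGO D=RGYG B=YBRB
After move 3 (R'): R=RWRW U=WROY F=GBGB D=RWYO B=GBGB
After move 4 (U'): U=RYWO F=OYGB R=GBRW B=RWGB L=GBOY
After move 5 (R): R=RGWB U=RYWB F=OWGO D=RGYR B=OWYB
After move 6 (F): F=GOOW U=RYYB R=WGBB D=WRYR L=GROG
Query: B face = OWYB

Answer: O W Y B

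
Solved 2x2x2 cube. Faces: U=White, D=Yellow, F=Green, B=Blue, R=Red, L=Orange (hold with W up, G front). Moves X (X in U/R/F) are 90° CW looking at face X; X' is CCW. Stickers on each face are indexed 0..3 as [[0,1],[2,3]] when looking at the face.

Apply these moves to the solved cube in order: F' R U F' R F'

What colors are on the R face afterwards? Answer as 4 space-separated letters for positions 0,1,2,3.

Answer: W B O B

Derivation:
After move 1 (F'): F=GGGG U=WWRR R=YRYR D=OOYY L=OWOW
After move 2 (R): R=YYRR U=WGRG F=GOGY D=OBYB B=RBWB
After move 3 (U): U=RWGG F=YYGY R=RBRR B=OWWB L=GOOW
After move 4 (F'): F=YYYG U=RWRR R=BBOR D=OWYB L=GGOG
After move 5 (R): R=OBRB U=RYRG F=YWYB D=OWYO B=RWWB
After move 6 (F'): F=WBYY U=RYOR R=WBOB D=GGYO L=GGOR
Query: R face = WBOB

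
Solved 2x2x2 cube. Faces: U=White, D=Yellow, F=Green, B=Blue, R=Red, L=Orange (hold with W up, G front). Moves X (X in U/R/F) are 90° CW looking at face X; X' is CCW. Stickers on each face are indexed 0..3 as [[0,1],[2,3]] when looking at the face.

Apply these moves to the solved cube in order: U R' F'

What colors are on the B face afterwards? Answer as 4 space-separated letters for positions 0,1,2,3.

Answer: Y O Y B

Derivation:
After move 1 (U): U=WWWW F=RRGG R=BBRR B=OOBB L=GGOO
After move 2 (R'): R=BRBR U=WBWO F=RWGW D=YRYG B=YOYB
After move 3 (F'): F=WWRG U=WBBB R=RRYR D=GOYG L=GOOW
Query: B face = YOYB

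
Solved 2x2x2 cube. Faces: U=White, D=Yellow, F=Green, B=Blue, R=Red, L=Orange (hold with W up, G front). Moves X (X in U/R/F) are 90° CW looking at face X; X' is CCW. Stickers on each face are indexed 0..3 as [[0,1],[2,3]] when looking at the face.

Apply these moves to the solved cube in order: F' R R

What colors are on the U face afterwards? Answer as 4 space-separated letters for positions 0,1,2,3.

After move 1 (F'): F=GGGG U=WWRR R=YRYR D=OOYY L=OWOW
After move 2 (R): R=YYRR U=WGRG F=GOGY D=OBYB B=RBWB
After move 3 (R): R=RYRY U=WORY F=GBGB D=OWYR B=GBGB
Query: U face = WORY

Answer: W O R Y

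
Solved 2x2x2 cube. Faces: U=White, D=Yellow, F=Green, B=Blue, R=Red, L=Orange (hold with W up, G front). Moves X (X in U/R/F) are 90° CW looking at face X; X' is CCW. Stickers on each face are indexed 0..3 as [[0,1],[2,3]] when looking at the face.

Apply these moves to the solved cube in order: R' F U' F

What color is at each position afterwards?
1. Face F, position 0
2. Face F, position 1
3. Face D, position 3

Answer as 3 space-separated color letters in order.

After move 1 (R'): R=RRRR U=WBWB F=GWGW D=YGYG B=YBYB
After move 2 (F): F=GGWW U=WBOO R=WRBR D=RRYG L=OYOG
After move 3 (U'): U=BOWO F=OYWW R=GGBR B=WRYB L=YBOG
After move 4 (F): F=WOWY U=BOGB R=WGOR D=BGYG L=YROR
Query 1: F[0] = W
Query 2: F[1] = O
Query 3: D[3] = G

Answer: W O G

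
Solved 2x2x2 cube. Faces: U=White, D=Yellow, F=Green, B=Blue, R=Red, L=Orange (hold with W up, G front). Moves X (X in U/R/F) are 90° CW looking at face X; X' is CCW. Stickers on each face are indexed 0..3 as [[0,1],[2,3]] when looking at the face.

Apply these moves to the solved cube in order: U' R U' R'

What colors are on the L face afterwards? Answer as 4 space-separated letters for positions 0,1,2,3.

After move 1 (U'): U=WWWW F=OOGG R=GGRR B=RRBB L=BBOO
After move 2 (R): R=RGRG U=WOWG F=OYGY D=YBYR B=WRWB
After move 3 (U'): U=OGWW F=BBGY R=OYRG B=RGWB L=WROO
After move 4 (R'): R=YGOR U=OWWR F=BGGW D=YBYY B=RGBB
Query: L face = WROO

Answer: W R O O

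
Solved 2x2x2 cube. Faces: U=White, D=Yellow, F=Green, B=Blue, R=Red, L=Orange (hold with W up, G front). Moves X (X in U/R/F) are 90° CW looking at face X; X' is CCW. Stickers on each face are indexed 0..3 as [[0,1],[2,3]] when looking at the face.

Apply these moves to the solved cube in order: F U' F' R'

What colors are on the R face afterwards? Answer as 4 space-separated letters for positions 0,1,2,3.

After move 1 (F): F=GGGG U=WWOO R=WRWR D=RRYY L=OYOY
After move 2 (U'): U=WOWO F=OYGG R=GGWR B=WRBB L=BBOY
After move 3 (F'): F=YGOG U=WOGW R=RGRR D=BYYY L=BOOW
After move 4 (R'): R=GRRR U=WBGW F=YOOW D=BGYG B=YRYB
Query: R face = GRRR

Answer: G R R R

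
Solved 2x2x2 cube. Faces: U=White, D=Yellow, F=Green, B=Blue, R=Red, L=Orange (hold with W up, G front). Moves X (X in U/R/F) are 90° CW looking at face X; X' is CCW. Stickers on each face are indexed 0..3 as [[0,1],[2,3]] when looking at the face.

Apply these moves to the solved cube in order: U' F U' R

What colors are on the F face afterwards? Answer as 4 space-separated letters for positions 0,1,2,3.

Answer: B G G Y

Derivation:
After move 1 (U'): U=WWWW F=OOGG R=GGRR B=RRBB L=BBOO
After move 2 (F): F=GOGO U=WWOB R=WGWR D=RGYY L=BYOY
After move 3 (U'): U=WBWO F=BYGO R=GOWR B=WGBB L=RROY
After move 4 (R): R=WGRO U=WYWO F=BGGY D=RBYW B=OGBB
Query: F face = BGGY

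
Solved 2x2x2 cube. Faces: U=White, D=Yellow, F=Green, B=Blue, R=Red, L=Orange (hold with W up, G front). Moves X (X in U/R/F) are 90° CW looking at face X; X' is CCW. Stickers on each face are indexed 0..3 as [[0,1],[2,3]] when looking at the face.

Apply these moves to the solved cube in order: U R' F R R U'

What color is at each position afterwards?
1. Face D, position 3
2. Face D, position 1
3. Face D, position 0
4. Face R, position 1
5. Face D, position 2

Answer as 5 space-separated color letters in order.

After move 1 (U): U=WWWW F=RRGG R=BBRR B=OOBB L=GGOO
After move 2 (R'): R=BRBR U=WBWO F=RWGW D=YRYG B=YOYB
After move 3 (F): F=GRWW U=WBOG R=WROR D=BBYG L=GYOR
After move 4 (R): R=OWRR U=WROW F=GBWG D=BYYY B=GOBB
After move 5 (R): R=RORW U=WBOG F=GYWY D=BBYG B=WORB
After move 6 (U'): U=BGWO F=GYWY R=GYRW B=RORB L=WOOR
Query 1: D[3] = G
Query 2: D[1] = B
Query 3: D[0] = B
Query 4: R[1] = Y
Query 5: D[2] = Y

Answer: G B B Y Y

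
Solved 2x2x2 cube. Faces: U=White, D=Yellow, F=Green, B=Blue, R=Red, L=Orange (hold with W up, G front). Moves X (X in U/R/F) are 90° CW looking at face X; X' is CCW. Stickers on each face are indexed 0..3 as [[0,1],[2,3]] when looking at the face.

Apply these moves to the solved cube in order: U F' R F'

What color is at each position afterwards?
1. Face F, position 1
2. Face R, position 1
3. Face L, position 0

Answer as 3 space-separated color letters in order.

Answer: Y Y G

Derivation:
After move 1 (U): U=WWWW F=RRGG R=BBRR B=OOBB L=GGOO
After move 2 (F'): F=RGRG U=WWBR R=YBYR D=GOYY L=GWOW
After move 3 (R): R=YYRB U=WGBG F=RORY D=GBYO B=ROWB
After move 4 (F'): F=OYRR U=WGYR R=BYGB D=WWYO L=GGOB
Query 1: F[1] = Y
Query 2: R[1] = Y
Query 3: L[0] = G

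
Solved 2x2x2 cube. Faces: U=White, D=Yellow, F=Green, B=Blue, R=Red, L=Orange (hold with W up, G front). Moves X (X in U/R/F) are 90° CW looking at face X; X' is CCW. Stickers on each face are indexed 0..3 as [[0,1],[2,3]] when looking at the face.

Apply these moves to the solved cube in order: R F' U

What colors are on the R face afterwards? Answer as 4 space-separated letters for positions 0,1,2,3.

Answer: W B Y R

Derivation:
After move 1 (R): R=RRRR U=WGWG F=GYGY D=YBYB B=WBWB
After move 2 (F'): F=YYGG U=WGRR R=BRYR D=OOYB L=OGOW
After move 3 (U): U=RWRG F=BRGG R=WBYR B=OGWB L=YYOW
Query: R face = WBYR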